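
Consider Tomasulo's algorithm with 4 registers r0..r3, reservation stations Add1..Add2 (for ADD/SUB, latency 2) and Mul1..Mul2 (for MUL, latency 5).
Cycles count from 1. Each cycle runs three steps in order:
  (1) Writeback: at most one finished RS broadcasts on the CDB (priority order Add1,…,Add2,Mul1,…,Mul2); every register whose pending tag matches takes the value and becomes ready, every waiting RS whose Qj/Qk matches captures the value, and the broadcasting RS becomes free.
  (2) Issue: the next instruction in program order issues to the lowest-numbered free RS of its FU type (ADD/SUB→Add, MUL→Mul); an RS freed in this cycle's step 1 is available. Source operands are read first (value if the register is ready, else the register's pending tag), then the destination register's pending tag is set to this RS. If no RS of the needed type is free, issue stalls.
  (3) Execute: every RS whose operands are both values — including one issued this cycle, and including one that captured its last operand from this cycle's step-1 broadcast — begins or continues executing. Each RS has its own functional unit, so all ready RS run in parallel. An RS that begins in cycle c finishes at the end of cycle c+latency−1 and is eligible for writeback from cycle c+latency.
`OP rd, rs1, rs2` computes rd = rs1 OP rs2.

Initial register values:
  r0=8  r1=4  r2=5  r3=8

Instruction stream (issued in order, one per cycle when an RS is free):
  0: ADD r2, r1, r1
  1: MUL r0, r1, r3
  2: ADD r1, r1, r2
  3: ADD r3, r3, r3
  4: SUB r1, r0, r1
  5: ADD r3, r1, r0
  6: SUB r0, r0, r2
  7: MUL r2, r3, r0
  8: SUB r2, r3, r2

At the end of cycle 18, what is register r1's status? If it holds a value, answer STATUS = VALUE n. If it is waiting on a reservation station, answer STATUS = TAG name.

c1: issue ADD r2<-Add1 | r0:8,r1:4,r2:Add1,r3:8
c2: issue MUL r0<-Mul1 | r0:Mul1,r1:4,r2:Add1,r3:8
c3: CDB Add1=8; issue ADD r1<-Add1 | r0:Mul1,r1:Add1,r2:8,r3:8
c4: issue ADD r3<-Add2 | r0:Mul1,r1:Add1,r2:8,r3:Add2
c5: CDB Add1=12; issue SUB r1<-Add1 | r0:Mul1,r1:Add1,r2:8,r3:Add2
c6: CDB Add2=16; issue ADD r3<-Add2 | r0:Mul1,r1:Add1,r2:8,r3:Add2
c7: CDB Mul1=32; stall | r0:32,r1:Add1,r2:8,r3:Add2
c8: stall | r0:32,r1:Add1,r2:8,r3:Add2
c9: CDB Add1=20; issue SUB r0<-Add1 | r0:Add1,r1:20,r2:8,r3:Add2
c10: issue MUL r2<-Mul1 | r0:Add1,r1:20,r2:Mul1,r3:Add2
c11: CDB Add1=24; issue SUB r2<-Add1 | r0:24,r1:20,r2:Add1,r3:Add2
c12: CDB Add2=52 | r0:24,r1:20,r2:Add1,r3:52
c13: - | r0:24,r1:20,r2:Add1,r3:52
c14: - | r0:24,r1:20,r2:Add1,r3:52
c15: - | r0:24,r1:20,r2:Add1,r3:52
c16: - | r0:24,r1:20,r2:Add1,r3:52
c17: CDB Mul1=1248 | r0:24,r1:20,r2:Add1,r3:52
c18: - | r0:24,r1:20,r2:Add1,r3:52

STATUS = VALUE 20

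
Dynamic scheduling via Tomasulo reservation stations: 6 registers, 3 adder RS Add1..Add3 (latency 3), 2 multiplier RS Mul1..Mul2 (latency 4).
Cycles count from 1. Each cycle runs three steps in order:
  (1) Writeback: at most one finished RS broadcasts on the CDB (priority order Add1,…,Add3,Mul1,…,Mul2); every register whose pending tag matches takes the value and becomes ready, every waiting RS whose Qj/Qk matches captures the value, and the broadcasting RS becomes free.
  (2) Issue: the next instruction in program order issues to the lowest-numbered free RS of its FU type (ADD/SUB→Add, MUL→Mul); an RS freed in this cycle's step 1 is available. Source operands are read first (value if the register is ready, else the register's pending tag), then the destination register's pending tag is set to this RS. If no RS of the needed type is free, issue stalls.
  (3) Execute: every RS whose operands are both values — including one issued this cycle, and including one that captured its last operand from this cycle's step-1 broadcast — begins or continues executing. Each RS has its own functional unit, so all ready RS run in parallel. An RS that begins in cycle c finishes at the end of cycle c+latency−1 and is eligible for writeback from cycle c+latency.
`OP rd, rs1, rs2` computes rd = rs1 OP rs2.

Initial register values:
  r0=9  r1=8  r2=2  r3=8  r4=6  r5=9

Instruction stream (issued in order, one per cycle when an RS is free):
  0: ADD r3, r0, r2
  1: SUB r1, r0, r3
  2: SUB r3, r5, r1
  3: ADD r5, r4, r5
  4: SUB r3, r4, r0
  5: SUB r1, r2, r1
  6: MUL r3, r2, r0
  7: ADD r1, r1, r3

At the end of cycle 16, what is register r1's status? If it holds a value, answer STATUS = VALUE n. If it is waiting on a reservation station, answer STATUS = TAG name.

cycle 1: issue ADD r3<-Add1 // r0:9,r1:8,r2:2,r3:Add1,r4:6,r5:9
cycle 2: issue SUB r1<-Add2 // r0:9,r1:Add2,r2:2,r3:Add1,r4:6,r5:9
cycle 3: issue SUB r3<-Add3 // r0:9,r1:Add2,r2:2,r3:Add3,r4:6,r5:9
cycle 4: CDB Add1=11; issue ADD r5<-Add1 // r0:9,r1:Add2,r2:2,r3:Add3,r4:6,r5:Add1
cycle 5: stall // r0:9,r1:Add2,r2:2,r3:Add3,r4:6,r5:Add1
cycle 6: stall // r0:9,r1:Add2,r2:2,r3:Add3,r4:6,r5:Add1
cycle 7: CDB Add1=15; issue SUB r3<-Add1 // r0:9,r1:Add2,r2:2,r3:Add1,r4:6,r5:15
cycle 8: CDB Add2=-2; issue SUB r1<-Add2 // r0:9,r1:Add2,r2:2,r3:Add1,r4:6,r5:15
cycle 9: issue MUL r3<-Mul1 // r0:9,r1:Add2,r2:2,r3:Mul1,r4:6,r5:15
cycle 10: CDB Add1=-3; issue ADD r1<-Add1 // r0:9,r1:Add1,r2:2,r3:Mul1,r4:6,r5:15
cycle 11: CDB Add2=4 // r0:9,r1:Add1,r2:2,r3:Mul1,r4:6,r5:15
cycle 12: CDB Add3=11 // r0:9,r1:Add1,r2:2,r3:Mul1,r4:6,r5:15
cycle 13: CDB Mul1=18 // r0:9,r1:Add1,r2:2,r3:18,r4:6,r5:15
cycle 14: - // r0:9,r1:Add1,r2:2,r3:18,r4:6,r5:15
cycle 15: - // r0:9,r1:Add1,r2:2,r3:18,r4:6,r5:15
cycle 16: CDB Add1=22 // r0:9,r1:22,r2:2,r3:18,r4:6,r5:15

STATUS = VALUE 22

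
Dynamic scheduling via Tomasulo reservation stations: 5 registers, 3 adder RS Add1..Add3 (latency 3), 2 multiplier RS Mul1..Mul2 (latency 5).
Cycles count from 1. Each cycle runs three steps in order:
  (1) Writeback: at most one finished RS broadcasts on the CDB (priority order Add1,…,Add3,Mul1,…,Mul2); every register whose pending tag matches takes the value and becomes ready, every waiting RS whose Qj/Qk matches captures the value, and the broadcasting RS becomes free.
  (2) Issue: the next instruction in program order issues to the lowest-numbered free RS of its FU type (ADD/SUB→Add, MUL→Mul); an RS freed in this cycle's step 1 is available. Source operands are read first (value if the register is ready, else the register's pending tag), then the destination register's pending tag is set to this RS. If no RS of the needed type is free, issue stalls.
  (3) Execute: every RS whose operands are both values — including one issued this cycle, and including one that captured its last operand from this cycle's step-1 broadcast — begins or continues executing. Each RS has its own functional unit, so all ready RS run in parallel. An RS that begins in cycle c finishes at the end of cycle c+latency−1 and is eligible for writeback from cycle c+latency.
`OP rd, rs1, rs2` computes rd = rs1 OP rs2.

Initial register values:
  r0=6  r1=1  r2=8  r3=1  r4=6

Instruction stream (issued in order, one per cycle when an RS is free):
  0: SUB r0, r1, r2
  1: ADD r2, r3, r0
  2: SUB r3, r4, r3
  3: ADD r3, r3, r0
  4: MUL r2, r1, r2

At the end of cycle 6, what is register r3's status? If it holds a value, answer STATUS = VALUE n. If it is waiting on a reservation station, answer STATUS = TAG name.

STATUS = TAG Add1

  c1: issue SUB r0<-Add1  regs: r0:Add1,r1:1,r2:8,r3:1,r4:6
  c2: issue ADD r2<-Add2  regs: r0:Add1,r1:1,r2:Add2,r3:1,r4:6
  c3: issue SUB r3<-Add3  regs: r0:Add1,r1:1,r2:Add2,r3:Add3,r4:6
  c4: CDB Add1=-7; issue ADD r3<-Add1  regs: r0:-7,r1:1,r2:Add2,r3:Add1,r4:6
  c5: issue MUL r2<-Mul1  regs: r0:-7,r1:1,r2:Mul1,r3:Add1,r4:6
  c6: CDB Add3=5  regs: r0:-7,r1:1,r2:Mul1,r3:Add1,r4:6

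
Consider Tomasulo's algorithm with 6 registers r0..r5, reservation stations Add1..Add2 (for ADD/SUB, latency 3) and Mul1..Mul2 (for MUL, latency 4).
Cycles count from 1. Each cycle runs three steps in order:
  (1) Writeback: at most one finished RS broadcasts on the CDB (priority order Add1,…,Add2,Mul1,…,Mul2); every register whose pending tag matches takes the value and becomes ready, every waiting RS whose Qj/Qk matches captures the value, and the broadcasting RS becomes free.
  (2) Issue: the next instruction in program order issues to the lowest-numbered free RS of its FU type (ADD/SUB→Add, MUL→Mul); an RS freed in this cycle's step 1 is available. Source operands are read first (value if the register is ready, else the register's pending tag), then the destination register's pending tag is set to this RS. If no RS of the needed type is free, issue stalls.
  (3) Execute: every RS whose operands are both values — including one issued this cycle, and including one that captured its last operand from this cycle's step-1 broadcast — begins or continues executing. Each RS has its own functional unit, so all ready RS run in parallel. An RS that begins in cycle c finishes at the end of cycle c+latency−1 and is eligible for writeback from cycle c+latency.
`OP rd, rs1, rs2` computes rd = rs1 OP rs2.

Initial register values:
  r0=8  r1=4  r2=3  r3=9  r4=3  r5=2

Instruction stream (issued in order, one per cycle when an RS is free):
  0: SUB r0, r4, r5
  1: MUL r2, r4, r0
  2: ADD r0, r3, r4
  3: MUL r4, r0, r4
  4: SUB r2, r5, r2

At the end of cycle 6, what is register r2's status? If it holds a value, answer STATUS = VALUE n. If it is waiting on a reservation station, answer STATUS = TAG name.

cycle 1: issue SUB r0<-Add1 // r0:Add1,r1:4,r2:3,r3:9,r4:3,r5:2
cycle 2: issue MUL r2<-Mul1 // r0:Add1,r1:4,r2:Mul1,r3:9,r4:3,r5:2
cycle 3: issue ADD r0<-Add2 // r0:Add2,r1:4,r2:Mul1,r3:9,r4:3,r5:2
cycle 4: CDB Add1=1; issue MUL r4<-Mul2 // r0:Add2,r1:4,r2:Mul1,r3:9,r4:Mul2,r5:2
cycle 5: issue SUB r2<-Add1 // r0:Add2,r1:4,r2:Add1,r3:9,r4:Mul2,r5:2
cycle 6: CDB Add2=12 // r0:12,r1:4,r2:Add1,r3:9,r4:Mul2,r5:2

STATUS = TAG Add1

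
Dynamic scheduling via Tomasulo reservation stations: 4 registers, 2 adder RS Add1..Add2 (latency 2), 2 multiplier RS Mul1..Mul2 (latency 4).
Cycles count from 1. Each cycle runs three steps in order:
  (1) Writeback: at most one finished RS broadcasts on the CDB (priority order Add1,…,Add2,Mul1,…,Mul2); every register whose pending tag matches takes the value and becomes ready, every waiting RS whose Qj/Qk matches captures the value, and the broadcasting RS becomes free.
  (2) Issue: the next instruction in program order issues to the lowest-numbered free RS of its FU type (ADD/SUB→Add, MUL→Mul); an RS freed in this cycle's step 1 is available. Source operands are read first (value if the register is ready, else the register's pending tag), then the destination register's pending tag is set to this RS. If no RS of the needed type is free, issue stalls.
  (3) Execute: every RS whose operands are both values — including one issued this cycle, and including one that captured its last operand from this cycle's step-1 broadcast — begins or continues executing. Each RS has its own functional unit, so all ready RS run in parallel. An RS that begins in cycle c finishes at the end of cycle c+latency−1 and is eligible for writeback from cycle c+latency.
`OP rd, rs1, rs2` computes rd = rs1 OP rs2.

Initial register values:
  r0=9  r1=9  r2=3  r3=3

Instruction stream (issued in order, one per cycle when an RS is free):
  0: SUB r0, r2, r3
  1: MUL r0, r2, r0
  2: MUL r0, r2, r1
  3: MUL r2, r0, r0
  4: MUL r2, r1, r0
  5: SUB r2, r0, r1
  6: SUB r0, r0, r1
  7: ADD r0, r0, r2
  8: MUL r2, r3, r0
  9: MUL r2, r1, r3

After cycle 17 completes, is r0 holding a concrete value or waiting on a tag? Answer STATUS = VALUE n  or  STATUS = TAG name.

c1: issue SUB r0<-Add1 | r0:Add1,r1:9,r2:3,r3:3
c2: issue MUL r0<-Mul1 | r0:Mul1,r1:9,r2:3,r3:3
c3: CDB Add1=0; issue MUL r0<-Mul2 | r0:Mul2,r1:9,r2:3,r3:3
c4: stall | r0:Mul2,r1:9,r2:3,r3:3
c5: stall | r0:Mul2,r1:9,r2:3,r3:3
c6: stall | r0:Mul2,r1:9,r2:3,r3:3
c7: CDB Mul1=0; issue MUL r2<-Mul1 | r0:Mul2,r1:9,r2:Mul1,r3:3
c8: CDB Mul2=27; issue MUL r2<-Mul2 | r0:27,r1:9,r2:Mul2,r3:3
c9: issue SUB r2<-Add1 | r0:27,r1:9,r2:Add1,r3:3
c10: issue SUB r0<-Add2 | r0:Add2,r1:9,r2:Add1,r3:3
c11: CDB Add1=18; issue ADD r0<-Add1 | r0:Add1,r1:9,r2:18,r3:3
c12: CDB Add2=18; stall | r0:Add1,r1:9,r2:18,r3:3
c13: CDB Mul1=729; issue MUL r2<-Mul1 | r0:Add1,r1:9,r2:Mul1,r3:3
c14: CDB Add1=36; stall | r0:36,r1:9,r2:Mul1,r3:3
c15: CDB Mul2=243; issue MUL r2<-Mul2 | r0:36,r1:9,r2:Mul2,r3:3
c16: - | r0:36,r1:9,r2:Mul2,r3:3
c17: - | r0:36,r1:9,r2:Mul2,r3:3

STATUS = VALUE 36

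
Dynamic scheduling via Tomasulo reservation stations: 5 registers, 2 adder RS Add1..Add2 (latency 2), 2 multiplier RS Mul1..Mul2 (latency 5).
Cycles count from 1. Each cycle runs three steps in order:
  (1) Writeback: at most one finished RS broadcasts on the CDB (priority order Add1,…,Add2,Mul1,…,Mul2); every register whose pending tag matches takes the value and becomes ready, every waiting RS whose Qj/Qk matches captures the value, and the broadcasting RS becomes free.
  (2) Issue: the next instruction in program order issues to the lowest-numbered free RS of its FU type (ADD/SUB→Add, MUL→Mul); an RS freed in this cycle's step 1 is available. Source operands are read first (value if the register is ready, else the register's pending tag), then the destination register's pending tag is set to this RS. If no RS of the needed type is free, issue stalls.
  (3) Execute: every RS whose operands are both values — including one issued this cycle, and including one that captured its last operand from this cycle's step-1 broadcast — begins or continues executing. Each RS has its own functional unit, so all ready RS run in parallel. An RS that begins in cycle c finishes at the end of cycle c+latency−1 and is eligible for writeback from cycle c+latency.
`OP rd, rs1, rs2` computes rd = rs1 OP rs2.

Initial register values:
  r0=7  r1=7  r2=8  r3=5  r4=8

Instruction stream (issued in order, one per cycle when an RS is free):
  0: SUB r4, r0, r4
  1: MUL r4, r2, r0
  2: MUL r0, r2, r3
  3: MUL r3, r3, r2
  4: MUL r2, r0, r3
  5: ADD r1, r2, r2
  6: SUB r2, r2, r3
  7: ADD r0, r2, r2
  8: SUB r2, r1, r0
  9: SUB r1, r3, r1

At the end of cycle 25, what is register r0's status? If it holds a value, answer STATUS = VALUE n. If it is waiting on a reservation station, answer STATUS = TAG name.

cycle 1: issue SUB r4<-Add1 // r0:7,r1:7,r2:8,r3:5,r4:Add1
cycle 2: issue MUL r4<-Mul1 // r0:7,r1:7,r2:8,r3:5,r4:Mul1
cycle 3: CDB Add1=-1; issue MUL r0<-Mul2 // r0:Mul2,r1:7,r2:8,r3:5,r4:Mul1
cycle 4: stall // r0:Mul2,r1:7,r2:8,r3:5,r4:Mul1
cycle 5: stall // r0:Mul2,r1:7,r2:8,r3:5,r4:Mul1
cycle 6: stall // r0:Mul2,r1:7,r2:8,r3:5,r4:Mul1
cycle 7: CDB Mul1=56; issue MUL r3<-Mul1 // r0:Mul2,r1:7,r2:8,r3:Mul1,r4:56
cycle 8: CDB Mul2=40; issue MUL r2<-Mul2 // r0:40,r1:7,r2:Mul2,r3:Mul1,r4:56
cycle 9: issue ADD r1<-Add1 // r0:40,r1:Add1,r2:Mul2,r3:Mul1,r4:56
cycle 10: issue SUB r2<-Add2 // r0:40,r1:Add1,r2:Add2,r3:Mul1,r4:56
cycle 11: stall // r0:40,r1:Add1,r2:Add2,r3:Mul1,r4:56
cycle 12: CDB Mul1=40; stall // r0:40,r1:Add1,r2:Add2,r3:40,r4:56
cycle 13: stall // r0:40,r1:Add1,r2:Add2,r3:40,r4:56
cycle 14: stall // r0:40,r1:Add1,r2:Add2,r3:40,r4:56
cycle 15: stall // r0:40,r1:Add1,r2:Add2,r3:40,r4:56
cycle 16: stall // r0:40,r1:Add1,r2:Add2,r3:40,r4:56
cycle 17: CDB Mul2=1600; stall // r0:40,r1:Add1,r2:Add2,r3:40,r4:56
cycle 18: stall // r0:40,r1:Add1,r2:Add2,r3:40,r4:56
cycle 19: CDB Add1=3200; issue ADD r0<-Add1 // r0:Add1,r1:3200,r2:Add2,r3:40,r4:56
cycle 20: CDB Add2=1560; issue SUB r2<-Add2 // r0:Add1,r1:3200,r2:Add2,r3:40,r4:56
cycle 21: stall // r0:Add1,r1:3200,r2:Add2,r3:40,r4:56
cycle 22: CDB Add1=3120; issue SUB r1<-Add1 // r0:3120,r1:Add1,r2:Add2,r3:40,r4:56
cycle 23: - // r0:3120,r1:Add1,r2:Add2,r3:40,r4:56
cycle 24: CDB Add1=-3160 // r0:3120,r1:-3160,r2:Add2,r3:40,r4:56
cycle 25: CDB Add2=80 // r0:3120,r1:-3160,r2:80,r3:40,r4:56

STATUS = VALUE 3120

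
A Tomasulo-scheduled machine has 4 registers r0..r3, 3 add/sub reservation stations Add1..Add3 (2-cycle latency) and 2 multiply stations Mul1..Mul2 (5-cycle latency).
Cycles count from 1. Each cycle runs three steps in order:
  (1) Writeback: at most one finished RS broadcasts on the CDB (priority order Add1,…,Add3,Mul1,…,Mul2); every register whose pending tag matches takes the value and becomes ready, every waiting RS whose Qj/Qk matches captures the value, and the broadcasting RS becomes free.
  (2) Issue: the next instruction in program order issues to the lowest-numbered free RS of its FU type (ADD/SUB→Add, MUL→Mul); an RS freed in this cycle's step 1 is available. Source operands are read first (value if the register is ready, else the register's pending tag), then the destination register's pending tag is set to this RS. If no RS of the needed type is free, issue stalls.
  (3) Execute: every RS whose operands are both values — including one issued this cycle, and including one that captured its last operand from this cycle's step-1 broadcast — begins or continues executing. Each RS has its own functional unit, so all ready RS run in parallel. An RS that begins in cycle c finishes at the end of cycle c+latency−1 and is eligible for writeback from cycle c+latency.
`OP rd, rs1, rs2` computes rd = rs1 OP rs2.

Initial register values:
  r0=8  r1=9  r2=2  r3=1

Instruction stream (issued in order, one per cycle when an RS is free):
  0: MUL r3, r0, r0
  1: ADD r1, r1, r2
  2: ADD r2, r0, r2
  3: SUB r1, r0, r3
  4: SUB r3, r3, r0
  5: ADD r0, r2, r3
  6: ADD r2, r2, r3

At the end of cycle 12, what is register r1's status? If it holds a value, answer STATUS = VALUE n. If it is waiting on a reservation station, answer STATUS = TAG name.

STATUS = VALUE -56

  c1: issue MUL r3<-Mul1  regs: r0:8,r1:9,r2:2,r3:Mul1
  c2: issue ADD r1<-Add1  regs: r0:8,r1:Add1,r2:2,r3:Mul1
  c3: issue ADD r2<-Add2  regs: r0:8,r1:Add1,r2:Add2,r3:Mul1
  c4: CDB Add1=11; issue SUB r1<-Add1  regs: r0:8,r1:Add1,r2:Add2,r3:Mul1
  c5: CDB Add2=10; issue SUB r3<-Add2  regs: r0:8,r1:Add1,r2:10,r3:Add2
  c6: CDB Mul1=64; issue ADD r0<-Add3  regs: r0:Add3,r1:Add1,r2:10,r3:Add2
  c7: stall  regs: r0:Add3,r1:Add1,r2:10,r3:Add2
  c8: CDB Add1=-56; issue ADD r2<-Add1  regs: r0:Add3,r1:-56,r2:Add1,r3:Add2
  c9: CDB Add2=56  regs: r0:Add3,r1:-56,r2:Add1,r3:56
  c10: -  regs: r0:Add3,r1:-56,r2:Add1,r3:56
  c11: CDB Add1=66  regs: r0:Add3,r1:-56,r2:66,r3:56
  c12: CDB Add3=66  regs: r0:66,r1:-56,r2:66,r3:56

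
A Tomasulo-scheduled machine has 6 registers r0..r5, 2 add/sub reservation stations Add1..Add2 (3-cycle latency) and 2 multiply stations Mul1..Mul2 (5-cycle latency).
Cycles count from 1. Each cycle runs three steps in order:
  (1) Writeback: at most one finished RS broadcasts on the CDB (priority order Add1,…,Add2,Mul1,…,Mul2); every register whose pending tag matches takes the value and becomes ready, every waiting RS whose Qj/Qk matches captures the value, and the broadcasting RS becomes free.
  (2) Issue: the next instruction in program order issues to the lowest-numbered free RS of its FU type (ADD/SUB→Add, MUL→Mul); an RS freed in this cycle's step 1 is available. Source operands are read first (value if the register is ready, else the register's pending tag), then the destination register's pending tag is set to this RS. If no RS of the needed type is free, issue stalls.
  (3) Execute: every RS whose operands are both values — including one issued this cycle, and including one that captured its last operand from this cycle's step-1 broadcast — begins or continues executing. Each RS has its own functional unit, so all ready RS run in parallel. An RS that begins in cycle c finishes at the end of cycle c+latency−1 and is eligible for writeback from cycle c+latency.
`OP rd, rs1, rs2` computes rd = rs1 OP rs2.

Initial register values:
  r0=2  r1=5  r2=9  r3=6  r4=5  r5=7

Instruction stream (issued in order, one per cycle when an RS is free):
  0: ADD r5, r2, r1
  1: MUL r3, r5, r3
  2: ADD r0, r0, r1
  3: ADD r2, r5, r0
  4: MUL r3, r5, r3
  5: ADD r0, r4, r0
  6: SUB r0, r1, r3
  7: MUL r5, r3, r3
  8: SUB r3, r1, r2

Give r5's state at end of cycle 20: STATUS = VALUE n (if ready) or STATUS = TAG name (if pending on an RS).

  c1: issue ADD r5<-Add1  regs: r0:2,r1:5,r2:9,r3:6,r4:5,r5:Add1
  c2: issue MUL r3<-Mul1  regs: r0:2,r1:5,r2:9,r3:Mul1,r4:5,r5:Add1
  c3: issue ADD r0<-Add2  regs: r0:Add2,r1:5,r2:9,r3:Mul1,r4:5,r5:Add1
  c4: CDB Add1=14; issue ADD r2<-Add1  regs: r0:Add2,r1:5,r2:Add1,r3:Mul1,r4:5,r5:14
  c5: issue MUL r3<-Mul2  regs: r0:Add2,r1:5,r2:Add1,r3:Mul2,r4:5,r5:14
  c6: CDB Add2=7; issue ADD r0<-Add2  regs: r0:Add2,r1:5,r2:Add1,r3:Mul2,r4:5,r5:14
  c7: stall  regs: r0:Add2,r1:5,r2:Add1,r3:Mul2,r4:5,r5:14
  c8: stall  regs: r0:Add2,r1:5,r2:Add1,r3:Mul2,r4:5,r5:14
  c9: CDB Add1=21; issue SUB r0<-Add1  regs: r0:Add1,r1:5,r2:21,r3:Mul2,r4:5,r5:14
  c10: CDB Add2=12; stall  regs: r0:Add1,r1:5,r2:21,r3:Mul2,r4:5,r5:14
  c11: CDB Mul1=84; issue MUL r5<-Mul1  regs: r0:Add1,r1:5,r2:21,r3:Mul2,r4:5,r5:Mul1
  c12: issue SUB r3<-Add2  regs: r0:Add1,r1:5,r2:21,r3:Add2,r4:5,r5:Mul1
  c13: -  regs: r0:Add1,r1:5,r2:21,r3:Add2,r4:5,r5:Mul1
  c14: -  regs: r0:Add1,r1:5,r2:21,r3:Add2,r4:5,r5:Mul1
  c15: CDB Add2=-16  regs: r0:Add1,r1:5,r2:21,r3:-16,r4:5,r5:Mul1
  c16: CDB Mul2=1176  regs: r0:Add1,r1:5,r2:21,r3:-16,r4:5,r5:Mul1
  c17: -  regs: r0:Add1,r1:5,r2:21,r3:-16,r4:5,r5:Mul1
  c18: -  regs: r0:Add1,r1:5,r2:21,r3:-16,r4:5,r5:Mul1
  c19: CDB Add1=-1171  regs: r0:-1171,r1:5,r2:21,r3:-16,r4:5,r5:Mul1
  c20: -  regs: r0:-1171,r1:5,r2:21,r3:-16,r4:5,r5:Mul1

STATUS = TAG Mul1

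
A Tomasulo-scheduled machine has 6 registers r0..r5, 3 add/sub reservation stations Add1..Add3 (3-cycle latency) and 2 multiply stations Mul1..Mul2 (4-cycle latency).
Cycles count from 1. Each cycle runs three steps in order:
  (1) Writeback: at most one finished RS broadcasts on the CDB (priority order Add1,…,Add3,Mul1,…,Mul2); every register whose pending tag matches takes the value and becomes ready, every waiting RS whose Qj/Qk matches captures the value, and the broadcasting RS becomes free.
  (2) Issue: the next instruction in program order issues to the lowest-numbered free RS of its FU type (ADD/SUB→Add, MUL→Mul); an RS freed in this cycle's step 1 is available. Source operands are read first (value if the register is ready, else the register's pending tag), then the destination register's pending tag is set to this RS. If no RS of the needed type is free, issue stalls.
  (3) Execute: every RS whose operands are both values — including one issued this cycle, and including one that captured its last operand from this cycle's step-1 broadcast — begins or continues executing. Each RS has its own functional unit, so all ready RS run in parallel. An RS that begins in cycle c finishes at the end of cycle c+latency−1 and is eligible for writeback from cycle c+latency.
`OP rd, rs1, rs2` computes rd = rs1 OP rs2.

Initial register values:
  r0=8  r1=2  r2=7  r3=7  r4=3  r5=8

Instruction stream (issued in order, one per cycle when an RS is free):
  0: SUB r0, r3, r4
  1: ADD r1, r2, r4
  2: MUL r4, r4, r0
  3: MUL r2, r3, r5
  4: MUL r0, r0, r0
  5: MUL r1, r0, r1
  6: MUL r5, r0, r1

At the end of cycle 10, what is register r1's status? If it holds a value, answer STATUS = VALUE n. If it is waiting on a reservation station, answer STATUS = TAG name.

STATUS = TAG Mul2

c1: issue SUB r0<-Add1 | r0:Add1,r1:2,r2:7,r3:7,r4:3,r5:8
c2: issue ADD r1<-Add2 | r0:Add1,r1:Add2,r2:7,r3:7,r4:3,r5:8
c3: issue MUL r4<-Mul1 | r0:Add1,r1:Add2,r2:7,r3:7,r4:Mul1,r5:8
c4: CDB Add1=4; issue MUL r2<-Mul2 | r0:4,r1:Add2,r2:Mul2,r3:7,r4:Mul1,r5:8
c5: CDB Add2=10; stall | r0:4,r1:10,r2:Mul2,r3:7,r4:Mul1,r5:8
c6: stall | r0:4,r1:10,r2:Mul2,r3:7,r4:Mul1,r5:8
c7: stall | r0:4,r1:10,r2:Mul2,r3:7,r4:Mul1,r5:8
c8: CDB Mul1=12; issue MUL r0<-Mul1 | r0:Mul1,r1:10,r2:Mul2,r3:7,r4:12,r5:8
c9: CDB Mul2=56; issue MUL r1<-Mul2 | r0:Mul1,r1:Mul2,r2:56,r3:7,r4:12,r5:8
c10: stall | r0:Mul1,r1:Mul2,r2:56,r3:7,r4:12,r5:8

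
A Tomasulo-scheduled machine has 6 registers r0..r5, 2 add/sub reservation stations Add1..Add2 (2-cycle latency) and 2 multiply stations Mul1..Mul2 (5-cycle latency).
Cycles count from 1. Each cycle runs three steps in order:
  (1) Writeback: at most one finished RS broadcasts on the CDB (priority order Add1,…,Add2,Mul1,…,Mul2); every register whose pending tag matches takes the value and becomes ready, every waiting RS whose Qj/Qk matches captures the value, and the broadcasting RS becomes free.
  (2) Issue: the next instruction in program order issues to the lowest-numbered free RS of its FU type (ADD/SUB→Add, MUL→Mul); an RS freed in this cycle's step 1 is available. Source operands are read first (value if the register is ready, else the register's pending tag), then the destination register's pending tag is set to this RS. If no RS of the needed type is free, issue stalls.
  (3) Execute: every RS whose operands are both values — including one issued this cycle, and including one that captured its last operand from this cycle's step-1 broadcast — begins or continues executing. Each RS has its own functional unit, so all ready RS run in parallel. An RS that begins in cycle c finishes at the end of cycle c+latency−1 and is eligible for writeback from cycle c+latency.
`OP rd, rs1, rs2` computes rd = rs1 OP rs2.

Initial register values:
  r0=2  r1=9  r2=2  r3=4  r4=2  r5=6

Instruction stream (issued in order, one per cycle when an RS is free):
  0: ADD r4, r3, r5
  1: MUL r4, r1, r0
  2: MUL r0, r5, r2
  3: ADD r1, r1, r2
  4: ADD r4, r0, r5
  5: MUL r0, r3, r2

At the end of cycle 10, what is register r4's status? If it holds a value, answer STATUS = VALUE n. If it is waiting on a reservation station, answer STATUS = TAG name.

c1: issue ADD r4<-Add1 | r0:2,r1:9,r2:2,r3:4,r4:Add1,r5:6
c2: issue MUL r4<-Mul1 | r0:2,r1:9,r2:2,r3:4,r4:Mul1,r5:6
c3: CDB Add1=10; issue MUL r0<-Mul2 | r0:Mul2,r1:9,r2:2,r3:4,r4:Mul1,r5:6
c4: issue ADD r1<-Add1 | r0:Mul2,r1:Add1,r2:2,r3:4,r4:Mul1,r5:6
c5: issue ADD r4<-Add2 | r0:Mul2,r1:Add1,r2:2,r3:4,r4:Add2,r5:6
c6: CDB Add1=11; stall | r0:Mul2,r1:11,r2:2,r3:4,r4:Add2,r5:6
c7: CDB Mul1=18; issue MUL r0<-Mul1 | r0:Mul1,r1:11,r2:2,r3:4,r4:Add2,r5:6
c8: CDB Mul2=12 | r0:Mul1,r1:11,r2:2,r3:4,r4:Add2,r5:6
c9: - | r0:Mul1,r1:11,r2:2,r3:4,r4:Add2,r5:6
c10: CDB Add2=18 | r0:Mul1,r1:11,r2:2,r3:4,r4:18,r5:6

STATUS = VALUE 18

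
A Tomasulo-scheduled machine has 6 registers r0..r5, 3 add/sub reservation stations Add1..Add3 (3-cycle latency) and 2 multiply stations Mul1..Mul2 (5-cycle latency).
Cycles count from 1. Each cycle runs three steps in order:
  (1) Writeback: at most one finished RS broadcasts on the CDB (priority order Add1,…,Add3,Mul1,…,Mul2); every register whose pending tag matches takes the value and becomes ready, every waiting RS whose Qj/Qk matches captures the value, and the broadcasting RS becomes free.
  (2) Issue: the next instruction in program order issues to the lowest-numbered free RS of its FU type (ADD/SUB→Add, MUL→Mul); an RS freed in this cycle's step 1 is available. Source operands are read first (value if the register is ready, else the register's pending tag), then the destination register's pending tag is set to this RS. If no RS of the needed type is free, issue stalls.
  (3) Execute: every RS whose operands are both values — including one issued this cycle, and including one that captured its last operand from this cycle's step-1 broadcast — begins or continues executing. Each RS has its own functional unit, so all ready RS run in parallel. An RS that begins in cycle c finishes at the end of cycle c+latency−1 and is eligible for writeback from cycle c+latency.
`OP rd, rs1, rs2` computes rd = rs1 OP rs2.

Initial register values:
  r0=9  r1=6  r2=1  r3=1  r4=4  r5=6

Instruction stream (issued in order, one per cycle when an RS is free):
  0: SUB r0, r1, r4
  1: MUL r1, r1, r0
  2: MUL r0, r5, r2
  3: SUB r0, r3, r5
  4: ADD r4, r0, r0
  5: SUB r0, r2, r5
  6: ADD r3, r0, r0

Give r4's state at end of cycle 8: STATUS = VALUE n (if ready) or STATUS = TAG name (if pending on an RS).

STATUS = TAG Add2

cycle 1: issue SUB r0<-Add1 // r0:Add1,r1:6,r2:1,r3:1,r4:4,r5:6
cycle 2: issue MUL r1<-Mul1 // r0:Add1,r1:Mul1,r2:1,r3:1,r4:4,r5:6
cycle 3: issue MUL r0<-Mul2 // r0:Mul2,r1:Mul1,r2:1,r3:1,r4:4,r5:6
cycle 4: CDB Add1=2; issue SUB r0<-Add1 // r0:Add1,r1:Mul1,r2:1,r3:1,r4:4,r5:6
cycle 5: issue ADD r4<-Add2 // r0:Add1,r1:Mul1,r2:1,r3:1,r4:Add2,r5:6
cycle 6: issue SUB r0<-Add3 // r0:Add3,r1:Mul1,r2:1,r3:1,r4:Add2,r5:6
cycle 7: CDB Add1=-5; issue ADD r3<-Add1 // r0:Add3,r1:Mul1,r2:1,r3:Add1,r4:Add2,r5:6
cycle 8: CDB Mul2=6 // r0:Add3,r1:Mul1,r2:1,r3:Add1,r4:Add2,r5:6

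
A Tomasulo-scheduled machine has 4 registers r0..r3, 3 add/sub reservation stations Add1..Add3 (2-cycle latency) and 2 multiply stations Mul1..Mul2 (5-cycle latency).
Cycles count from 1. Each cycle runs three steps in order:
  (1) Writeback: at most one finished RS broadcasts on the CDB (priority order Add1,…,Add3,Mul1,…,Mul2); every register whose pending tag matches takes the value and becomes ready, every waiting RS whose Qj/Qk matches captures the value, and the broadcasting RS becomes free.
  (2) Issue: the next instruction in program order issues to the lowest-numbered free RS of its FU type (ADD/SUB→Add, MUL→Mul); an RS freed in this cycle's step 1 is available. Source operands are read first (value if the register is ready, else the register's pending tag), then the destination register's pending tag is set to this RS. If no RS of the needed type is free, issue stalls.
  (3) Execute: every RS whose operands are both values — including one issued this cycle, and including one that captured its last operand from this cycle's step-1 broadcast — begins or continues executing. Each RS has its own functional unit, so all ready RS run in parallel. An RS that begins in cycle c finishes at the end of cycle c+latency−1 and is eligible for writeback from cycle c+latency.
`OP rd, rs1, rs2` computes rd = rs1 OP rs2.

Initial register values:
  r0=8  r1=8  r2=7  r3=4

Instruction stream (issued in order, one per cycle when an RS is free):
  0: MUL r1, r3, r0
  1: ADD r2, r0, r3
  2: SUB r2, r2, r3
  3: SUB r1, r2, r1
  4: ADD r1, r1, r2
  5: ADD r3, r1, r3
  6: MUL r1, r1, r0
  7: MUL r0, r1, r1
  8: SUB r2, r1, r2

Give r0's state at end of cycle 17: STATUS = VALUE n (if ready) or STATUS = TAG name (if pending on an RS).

c1: issue MUL r1<-Mul1 | r0:8,r1:Mul1,r2:7,r3:4
c2: issue ADD r2<-Add1 | r0:8,r1:Mul1,r2:Add1,r3:4
c3: issue SUB r2<-Add2 | r0:8,r1:Mul1,r2:Add2,r3:4
c4: CDB Add1=12; issue SUB r1<-Add1 | r0:8,r1:Add1,r2:Add2,r3:4
c5: issue ADD r1<-Add3 | r0:8,r1:Add3,r2:Add2,r3:4
c6: CDB Add2=8; issue ADD r3<-Add2 | r0:8,r1:Add3,r2:8,r3:Add2
c7: CDB Mul1=32; issue MUL r1<-Mul1 | r0:8,r1:Mul1,r2:8,r3:Add2
c8: issue MUL r0<-Mul2 | r0:Mul2,r1:Mul1,r2:8,r3:Add2
c9: CDB Add1=-24; issue SUB r2<-Add1 | r0:Mul2,r1:Mul1,r2:Add1,r3:Add2
c10: - | r0:Mul2,r1:Mul1,r2:Add1,r3:Add2
c11: CDB Add3=-16 | r0:Mul2,r1:Mul1,r2:Add1,r3:Add2
c12: - | r0:Mul2,r1:Mul1,r2:Add1,r3:Add2
c13: CDB Add2=-12 | r0:Mul2,r1:Mul1,r2:Add1,r3:-12
c14: - | r0:Mul2,r1:Mul1,r2:Add1,r3:-12
c15: - | r0:Mul2,r1:Mul1,r2:Add1,r3:-12
c16: CDB Mul1=-128 | r0:Mul2,r1:-128,r2:Add1,r3:-12
c17: - | r0:Mul2,r1:-128,r2:Add1,r3:-12

STATUS = TAG Mul2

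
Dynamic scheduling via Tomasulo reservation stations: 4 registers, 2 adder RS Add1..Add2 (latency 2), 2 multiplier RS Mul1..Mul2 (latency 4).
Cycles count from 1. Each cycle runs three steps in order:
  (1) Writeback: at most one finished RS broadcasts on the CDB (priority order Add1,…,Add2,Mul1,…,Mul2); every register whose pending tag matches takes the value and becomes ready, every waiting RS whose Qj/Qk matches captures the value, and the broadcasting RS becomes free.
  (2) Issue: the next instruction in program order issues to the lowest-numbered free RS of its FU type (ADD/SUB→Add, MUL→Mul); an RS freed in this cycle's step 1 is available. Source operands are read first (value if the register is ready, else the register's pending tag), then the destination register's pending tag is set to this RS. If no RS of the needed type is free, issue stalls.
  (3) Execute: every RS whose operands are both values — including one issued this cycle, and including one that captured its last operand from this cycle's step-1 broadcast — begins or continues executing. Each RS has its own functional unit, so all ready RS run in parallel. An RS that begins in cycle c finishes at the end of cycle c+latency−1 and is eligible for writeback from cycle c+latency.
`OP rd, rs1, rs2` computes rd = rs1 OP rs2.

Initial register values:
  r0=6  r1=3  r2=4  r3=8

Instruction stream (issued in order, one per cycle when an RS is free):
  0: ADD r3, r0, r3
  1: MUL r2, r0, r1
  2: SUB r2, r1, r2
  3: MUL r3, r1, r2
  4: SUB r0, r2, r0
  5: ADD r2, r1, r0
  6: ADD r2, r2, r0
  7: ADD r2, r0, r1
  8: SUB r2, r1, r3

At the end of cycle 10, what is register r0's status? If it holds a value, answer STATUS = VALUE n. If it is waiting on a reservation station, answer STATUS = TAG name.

STATUS = VALUE -21

c1: issue ADD r3<-Add1 | r0:6,r1:3,r2:4,r3:Add1
c2: issue MUL r2<-Mul1 | r0:6,r1:3,r2:Mul1,r3:Add1
c3: CDB Add1=14; issue SUB r2<-Add1 | r0:6,r1:3,r2:Add1,r3:14
c4: issue MUL r3<-Mul2 | r0:6,r1:3,r2:Add1,r3:Mul2
c5: issue SUB r0<-Add2 | r0:Add2,r1:3,r2:Add1,r3:Mul2
c6: CDB Mul1=18; stall | r0:Add2,r1:3,r2:Add1,r3:Mul2
c7: stall | r0:Add2,r1:3,r2:Add1,r3:Mul2
c8: CDB Add1=-15; issue ADD r2<-Add1 | r0:Add2,r1:3,r2:Add1,r3:Mul2
c9: stall | r0:Add2,r1:3,r2:Add1,r3:Mul2
c10: CDB Add2=-21; issue ADD r2<-Add2 | r0:-21,r1:3,r2:Add2,r3:Mul2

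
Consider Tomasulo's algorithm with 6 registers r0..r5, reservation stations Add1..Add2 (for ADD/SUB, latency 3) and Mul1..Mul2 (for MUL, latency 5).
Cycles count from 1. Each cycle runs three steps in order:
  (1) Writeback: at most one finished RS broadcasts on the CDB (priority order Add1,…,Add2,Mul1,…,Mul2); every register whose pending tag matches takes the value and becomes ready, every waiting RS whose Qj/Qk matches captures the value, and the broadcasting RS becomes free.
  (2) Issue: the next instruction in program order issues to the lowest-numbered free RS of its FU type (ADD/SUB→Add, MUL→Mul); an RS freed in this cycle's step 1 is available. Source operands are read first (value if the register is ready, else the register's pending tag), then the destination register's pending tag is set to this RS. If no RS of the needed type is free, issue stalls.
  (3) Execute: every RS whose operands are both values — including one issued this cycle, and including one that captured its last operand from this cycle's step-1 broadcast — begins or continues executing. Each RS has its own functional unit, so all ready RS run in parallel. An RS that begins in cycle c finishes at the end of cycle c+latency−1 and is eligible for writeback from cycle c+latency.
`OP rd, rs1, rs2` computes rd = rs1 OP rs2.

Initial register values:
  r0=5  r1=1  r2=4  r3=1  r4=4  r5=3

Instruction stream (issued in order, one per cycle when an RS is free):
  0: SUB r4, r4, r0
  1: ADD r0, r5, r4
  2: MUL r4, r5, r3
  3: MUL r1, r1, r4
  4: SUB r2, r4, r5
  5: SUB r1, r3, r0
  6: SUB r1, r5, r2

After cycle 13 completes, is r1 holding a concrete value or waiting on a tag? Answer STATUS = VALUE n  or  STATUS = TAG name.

STATUS = TAG Add2

c1: issue SUB r4<-Add1 | r0:5,r1:1,r2:4,r3:1,r4:Add1,r5:3
c2: issue ADD r0<-Add2 | r0:Add2,r1:1,r2:4,r3:1,r4:Add1,r5:3
c3: issue MUL r4<-Mul1 | r0:Add2,r1:1,r2:4,r3:1,r4:Mul1,r5:3
c4: CDB Add1=-1; issue MUL r1<-Mul2 | r0:Add2,r1:Mul2,r2:4,r3:1,r4:Mul1,r5:3
c5: issue SUB r2<-Add1 | r0:Add2,r1:Mul2,r2:Add1,r3:1,r4:Mul1,r5:3
c6: stall | r0:Add2,r1:Mul2,r2:Add1,r3:1,r4:Mul1,r5:3
c7: CDB Add2=2; issue SUB r1<-Add2 | r0:2,r1:Add2,r2:Add1,r3:1,r4:Mul1,r5:3
c8: CDB Mul1=3; stall | r0:2,r1:Add2,r2:Add1,r3:1,r4:3,r5:3
c9: stall | r0:2,r1:Add2,r2:Add1,r3:1,r4:3,r5:3
c10: CDB Add2=-1; issue SUB r1<-Add2 | r0:2,r1:Add2,r2:Add1,r3:1,r4:3,r5:3
c11: CDB Add1=0 | r0:2,r1:Add2,r2:0,r3:1,r4:3,r5:3
c12: - | r0:2,r1:Add2,r2:0,r3:1,r4:3,r5:3
c13: CDB Mul2=3 | r0:2,r1:Add2,r2:0,r3:1,r4:3,r5:3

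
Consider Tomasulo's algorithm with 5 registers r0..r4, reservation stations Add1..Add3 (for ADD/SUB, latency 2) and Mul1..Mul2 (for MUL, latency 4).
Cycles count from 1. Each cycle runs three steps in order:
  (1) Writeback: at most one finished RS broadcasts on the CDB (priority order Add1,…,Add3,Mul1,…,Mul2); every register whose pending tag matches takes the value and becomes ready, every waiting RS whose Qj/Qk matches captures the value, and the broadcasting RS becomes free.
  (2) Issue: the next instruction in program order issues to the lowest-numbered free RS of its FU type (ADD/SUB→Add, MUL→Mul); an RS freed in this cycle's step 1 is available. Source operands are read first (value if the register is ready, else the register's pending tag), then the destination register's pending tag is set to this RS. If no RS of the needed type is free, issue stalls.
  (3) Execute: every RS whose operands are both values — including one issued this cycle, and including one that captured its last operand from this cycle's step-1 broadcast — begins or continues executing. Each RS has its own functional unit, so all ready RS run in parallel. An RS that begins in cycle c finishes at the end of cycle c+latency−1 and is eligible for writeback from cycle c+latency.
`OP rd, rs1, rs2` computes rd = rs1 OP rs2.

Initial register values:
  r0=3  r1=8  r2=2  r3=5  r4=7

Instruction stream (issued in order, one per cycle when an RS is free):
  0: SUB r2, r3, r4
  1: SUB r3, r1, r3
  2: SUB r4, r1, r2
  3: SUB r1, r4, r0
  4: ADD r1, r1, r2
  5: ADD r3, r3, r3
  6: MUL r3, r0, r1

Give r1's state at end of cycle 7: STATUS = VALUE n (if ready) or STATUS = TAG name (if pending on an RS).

c1: issue SUB r2<-Add1 | r0:3,r1:8,r2:Add1,r3:5,r4:7
c2: issue SUB r3<-Add2 | r0:3,r1:8,r2:Add1,r3:Add2,r4:7
c3: CDB Add1=-2; issue SUB r4<-Add1 | r0:3,r1:8,r2:-2,r3:Add2,r4:Add1
c4: CDB Add2=3; issue SUB r1<-Add2 | r0:3,r1:Add2,r2:-2,r3:3,r4:Add1
c5: CDB Add1=10; issue ADD r1<-Add1 | r0:3,r1:Add1,r2:-2,r3:3,r4:10
c6: issue ADD r3<-Add3 | r0:3,r1:Add1,r2:-2,r3:Add3,r4:10
c7: CDB Add2=7; issue MUL r3<-Mul1 | r0:3,r1:Add1,r2:-2,r3:Mul1,r4:10

STATUS = TAG Add1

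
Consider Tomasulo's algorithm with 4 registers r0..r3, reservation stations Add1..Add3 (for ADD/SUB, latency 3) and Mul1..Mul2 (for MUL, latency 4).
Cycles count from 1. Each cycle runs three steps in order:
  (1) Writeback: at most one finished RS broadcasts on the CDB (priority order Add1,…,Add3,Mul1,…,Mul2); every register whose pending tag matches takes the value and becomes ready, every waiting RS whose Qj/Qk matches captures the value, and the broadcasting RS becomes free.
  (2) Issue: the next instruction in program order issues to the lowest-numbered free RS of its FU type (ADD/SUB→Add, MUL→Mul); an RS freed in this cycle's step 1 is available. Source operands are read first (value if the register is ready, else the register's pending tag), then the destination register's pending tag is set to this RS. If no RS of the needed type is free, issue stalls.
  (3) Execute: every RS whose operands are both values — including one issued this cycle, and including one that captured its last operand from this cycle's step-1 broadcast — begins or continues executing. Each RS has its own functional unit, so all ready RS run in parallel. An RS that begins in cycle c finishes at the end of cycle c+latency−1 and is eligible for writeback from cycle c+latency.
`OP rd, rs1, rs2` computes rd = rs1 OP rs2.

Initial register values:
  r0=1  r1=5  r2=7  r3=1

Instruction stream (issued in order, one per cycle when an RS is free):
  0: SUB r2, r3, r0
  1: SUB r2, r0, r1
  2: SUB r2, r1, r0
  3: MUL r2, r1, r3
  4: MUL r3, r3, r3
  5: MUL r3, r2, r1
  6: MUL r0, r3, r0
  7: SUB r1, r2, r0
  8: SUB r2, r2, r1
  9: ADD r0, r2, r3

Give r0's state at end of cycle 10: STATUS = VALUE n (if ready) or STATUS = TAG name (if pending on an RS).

STATUS = TAG Mul2

cycle 1: issue SUB r2<-Add1 // r0:1,r1:5,r2:Add1,r3:1
cycle 2: issue SUB r2<-Add2 // r0:1,r1:5,r2:Add2,r3:1
cycle 3: issue SUB r2<-Add3 // r0:1,r1:5,r2:Add3,r3:1
cycle 4: CDB Add1=0; issue MUL r2<-Mul1 // r0:1,r1:5,r2:Mul1,r3:1
cycle 5: CDB Add2=-4; issue MUL r3<-Mul2 // r0:1,r1:5,r2:Mul1,r3:Mul2
cycle 6: CDB Add3=4; stall // r0:1,r1:5,r2:Mul1,r3:Mul2
cycle 7: stall // r0:1,r1:5,r2:Mul1,r3:Mul2
cycle 8: CDB Mul1=5; issue MUL r3<-Mul1 // r0:1,r1:5,r2:5,r3:Mul1
cycle 9: CDB Mul2=1; issue MUL r0<-Mul2 // r0:Mul2,r1:5,r2:5,r3:Mul1
cycle 10: issue SUB r1<-Add1 // r0:Mul2,r1:Add1,r2:5,r3:Mul1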